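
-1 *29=-29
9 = 9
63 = 63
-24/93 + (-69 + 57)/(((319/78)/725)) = -725488/341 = -2127.53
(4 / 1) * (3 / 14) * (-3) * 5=-12.86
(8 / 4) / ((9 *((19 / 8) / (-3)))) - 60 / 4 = -871 / 57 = -15.28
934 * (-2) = -1868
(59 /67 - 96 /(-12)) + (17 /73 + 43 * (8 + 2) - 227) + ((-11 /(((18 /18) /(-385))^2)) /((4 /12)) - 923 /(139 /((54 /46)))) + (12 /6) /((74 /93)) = -2829821603109488 /578551499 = -4891218.17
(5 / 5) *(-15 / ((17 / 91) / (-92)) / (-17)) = -125580 / 289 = -434.53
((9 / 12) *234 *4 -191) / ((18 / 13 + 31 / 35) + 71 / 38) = 8835190 / 71559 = 123.47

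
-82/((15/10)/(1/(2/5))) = -410/3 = -136.67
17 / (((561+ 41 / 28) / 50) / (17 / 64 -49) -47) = -9279025 / 25779767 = -0.36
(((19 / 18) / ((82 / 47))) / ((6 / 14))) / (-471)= -0.00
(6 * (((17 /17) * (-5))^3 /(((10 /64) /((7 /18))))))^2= 31360000 /9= 3484444.44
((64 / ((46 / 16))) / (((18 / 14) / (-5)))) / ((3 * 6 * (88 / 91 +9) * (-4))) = 203840 / 1689741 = 0.12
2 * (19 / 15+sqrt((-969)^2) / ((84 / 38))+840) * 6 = 15355.49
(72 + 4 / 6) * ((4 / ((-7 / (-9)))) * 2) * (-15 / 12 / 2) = -3270 / 7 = -467.14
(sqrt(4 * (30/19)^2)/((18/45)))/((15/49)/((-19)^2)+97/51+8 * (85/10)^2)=712215/52315294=0.01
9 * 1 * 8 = 72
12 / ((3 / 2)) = 8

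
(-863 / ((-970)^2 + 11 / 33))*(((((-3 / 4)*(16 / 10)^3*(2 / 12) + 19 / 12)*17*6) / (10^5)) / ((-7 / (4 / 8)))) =70728891 / 987945350000000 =0.00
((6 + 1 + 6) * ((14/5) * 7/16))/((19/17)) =10829/760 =14.25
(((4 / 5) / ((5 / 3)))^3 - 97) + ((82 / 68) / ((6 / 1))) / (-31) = -9574525253 / 98812500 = -96.90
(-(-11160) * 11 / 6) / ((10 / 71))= 145266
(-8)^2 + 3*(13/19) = 1255/19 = 66.05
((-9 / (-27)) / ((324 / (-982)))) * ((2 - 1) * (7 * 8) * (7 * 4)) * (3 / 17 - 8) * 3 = 51197552 / 1377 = 37180.50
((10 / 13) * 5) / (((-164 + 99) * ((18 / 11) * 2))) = -55 / 3042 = -0.02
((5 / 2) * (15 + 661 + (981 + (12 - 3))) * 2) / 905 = 1666 / 181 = 9.20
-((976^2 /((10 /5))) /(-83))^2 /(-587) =226850258944 /4043843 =56097.69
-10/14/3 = -5/21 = -0.24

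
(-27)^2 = 729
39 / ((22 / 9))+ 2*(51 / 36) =620 / 33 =18.79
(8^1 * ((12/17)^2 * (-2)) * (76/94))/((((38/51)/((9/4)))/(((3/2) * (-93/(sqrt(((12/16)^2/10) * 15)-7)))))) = -485968896/1231259-26034048 * sqrt(6)/1231259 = -446.49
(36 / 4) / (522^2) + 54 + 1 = 1665181 / 30276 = 55.00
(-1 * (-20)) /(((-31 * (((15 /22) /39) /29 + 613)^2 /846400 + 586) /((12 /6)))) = 2328969001216000 /33318065578001001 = 0.07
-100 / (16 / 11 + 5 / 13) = -14300 / 263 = -54.37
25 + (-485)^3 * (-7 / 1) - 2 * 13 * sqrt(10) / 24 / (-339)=13 * sqrt(10) / 4068 + 798588900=798588900.01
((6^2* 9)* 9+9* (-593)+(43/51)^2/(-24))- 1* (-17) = -150069145/62424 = -2404.03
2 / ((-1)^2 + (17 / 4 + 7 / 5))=40 / 133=0.30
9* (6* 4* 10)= 2160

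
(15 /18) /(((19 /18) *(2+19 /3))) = 9 /95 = 0.09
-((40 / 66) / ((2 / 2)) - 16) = 508 / 33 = 15.39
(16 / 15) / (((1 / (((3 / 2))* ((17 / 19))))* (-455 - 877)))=-34 / 31635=-0.00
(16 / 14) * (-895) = -1022.86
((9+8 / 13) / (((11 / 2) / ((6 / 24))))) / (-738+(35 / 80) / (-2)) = -2000 / 3378089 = -0.00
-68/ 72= -17/ 18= -0.94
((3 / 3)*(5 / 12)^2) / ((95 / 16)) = 5 / 171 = 0.03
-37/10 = -3.70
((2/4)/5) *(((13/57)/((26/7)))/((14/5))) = 1/456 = 0.00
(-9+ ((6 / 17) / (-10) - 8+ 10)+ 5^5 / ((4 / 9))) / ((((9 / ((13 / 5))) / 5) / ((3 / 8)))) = 31047029 / 8160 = 3804.78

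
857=857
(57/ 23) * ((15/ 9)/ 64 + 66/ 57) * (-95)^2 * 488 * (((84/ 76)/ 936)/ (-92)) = -165.86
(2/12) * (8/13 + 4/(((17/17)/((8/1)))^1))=212/39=5.44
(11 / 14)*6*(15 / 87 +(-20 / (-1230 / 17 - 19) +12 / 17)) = 27722277 / 5359403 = 5.17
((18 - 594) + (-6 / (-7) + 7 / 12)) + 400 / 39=-616219 / 1092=-564.30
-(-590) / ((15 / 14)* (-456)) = -413 / 342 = -1.21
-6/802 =-3/401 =-0.01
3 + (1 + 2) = 6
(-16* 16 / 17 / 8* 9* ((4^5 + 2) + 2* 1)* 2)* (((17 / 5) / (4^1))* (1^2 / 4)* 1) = -37008 / 5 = -7401.60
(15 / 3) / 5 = 1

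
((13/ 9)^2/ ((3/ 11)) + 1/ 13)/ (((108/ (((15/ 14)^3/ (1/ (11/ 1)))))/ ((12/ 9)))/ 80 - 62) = -335637500/ 2689796889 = -0.12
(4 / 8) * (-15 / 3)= -5 / 2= -2.50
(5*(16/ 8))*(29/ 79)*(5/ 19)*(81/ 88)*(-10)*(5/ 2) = -1468125/ 66044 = -22.23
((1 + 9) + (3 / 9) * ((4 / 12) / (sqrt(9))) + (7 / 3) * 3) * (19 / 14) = 4370 / 189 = 23.12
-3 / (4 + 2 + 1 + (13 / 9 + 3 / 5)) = -135 / 407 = -0.33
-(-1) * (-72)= -72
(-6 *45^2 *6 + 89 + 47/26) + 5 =-1892909/26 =-72804.19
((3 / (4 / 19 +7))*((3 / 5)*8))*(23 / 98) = 15732 / 33565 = 0.47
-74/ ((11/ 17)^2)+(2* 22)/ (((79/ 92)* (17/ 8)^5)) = -2382789853814/ 13572413063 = -175.56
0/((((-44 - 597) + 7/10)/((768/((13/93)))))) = 0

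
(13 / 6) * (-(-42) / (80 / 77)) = 7007 / 80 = 87.59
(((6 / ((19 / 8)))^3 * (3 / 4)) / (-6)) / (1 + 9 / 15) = -8640 / 6859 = -1.26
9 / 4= 2.25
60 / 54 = 10 / 9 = 1.11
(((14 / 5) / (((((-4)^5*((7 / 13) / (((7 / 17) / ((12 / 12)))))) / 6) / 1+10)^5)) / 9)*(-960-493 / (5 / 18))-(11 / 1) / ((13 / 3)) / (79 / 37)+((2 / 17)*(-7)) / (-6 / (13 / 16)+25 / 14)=-4601644144107774064367670971 / 4416962042961138178216719400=-1.04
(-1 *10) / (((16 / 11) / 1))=-55 / 8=-6.88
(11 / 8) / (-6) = -11 / 48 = -0.23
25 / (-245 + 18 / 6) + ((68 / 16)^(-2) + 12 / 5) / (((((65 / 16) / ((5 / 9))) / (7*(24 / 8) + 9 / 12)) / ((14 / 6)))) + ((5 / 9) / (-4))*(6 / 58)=40158140111 / 2372996340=16.92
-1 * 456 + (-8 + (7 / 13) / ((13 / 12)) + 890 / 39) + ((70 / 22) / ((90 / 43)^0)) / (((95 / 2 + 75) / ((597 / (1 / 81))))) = 31830196 / 39039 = 815.34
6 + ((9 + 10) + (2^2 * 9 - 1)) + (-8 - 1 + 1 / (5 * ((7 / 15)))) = 51.43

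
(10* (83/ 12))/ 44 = 415/ 264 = 1.57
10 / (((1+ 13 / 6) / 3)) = 180 / 19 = 9.47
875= 875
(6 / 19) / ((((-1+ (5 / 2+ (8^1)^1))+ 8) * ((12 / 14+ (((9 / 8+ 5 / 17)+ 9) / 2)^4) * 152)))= 8210448384 / 50998775853248315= 0.00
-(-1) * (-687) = -687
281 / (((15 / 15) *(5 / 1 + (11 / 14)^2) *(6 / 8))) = 220304 / 3303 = 66.70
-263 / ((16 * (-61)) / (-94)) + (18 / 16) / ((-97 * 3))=-149900 / 5917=-25.33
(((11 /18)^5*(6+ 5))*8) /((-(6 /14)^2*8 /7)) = -607645423 /17006112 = -35.73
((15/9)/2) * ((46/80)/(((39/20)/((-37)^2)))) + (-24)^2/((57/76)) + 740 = 863179/468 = 1844.40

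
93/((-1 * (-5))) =93/5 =18.60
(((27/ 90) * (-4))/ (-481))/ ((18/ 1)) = 1/ 7215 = 0.00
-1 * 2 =-2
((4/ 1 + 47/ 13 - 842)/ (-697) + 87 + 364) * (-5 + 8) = 12292074/ 9061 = 1356.59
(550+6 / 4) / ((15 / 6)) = 1103 / 5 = 220.60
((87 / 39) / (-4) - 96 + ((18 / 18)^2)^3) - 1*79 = -9077 / 52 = -174.56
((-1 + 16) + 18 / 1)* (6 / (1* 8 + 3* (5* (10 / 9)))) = 297 / 37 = 8.03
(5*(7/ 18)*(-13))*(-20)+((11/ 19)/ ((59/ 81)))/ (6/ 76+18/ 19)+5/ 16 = 506.64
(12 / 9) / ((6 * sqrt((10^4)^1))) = 1 / 450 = 0.00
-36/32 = -9/8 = -1.12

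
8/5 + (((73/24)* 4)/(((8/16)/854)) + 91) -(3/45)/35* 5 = 730564/35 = 20873.26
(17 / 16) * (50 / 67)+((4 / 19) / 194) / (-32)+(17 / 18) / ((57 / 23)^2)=0.95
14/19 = 0.74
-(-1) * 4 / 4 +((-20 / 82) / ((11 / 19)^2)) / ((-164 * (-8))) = 3252611 / 3254416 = 1.00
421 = 421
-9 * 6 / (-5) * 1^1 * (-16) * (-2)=1728 / 5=345.60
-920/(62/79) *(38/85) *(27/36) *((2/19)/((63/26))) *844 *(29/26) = -177891568/11067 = -16074.06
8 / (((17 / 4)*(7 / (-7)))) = -32 / 17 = -1.88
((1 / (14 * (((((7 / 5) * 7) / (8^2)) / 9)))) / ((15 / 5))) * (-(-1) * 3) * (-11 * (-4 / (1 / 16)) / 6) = 168960 / 343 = 492.59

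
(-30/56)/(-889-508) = 15/39116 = 0.00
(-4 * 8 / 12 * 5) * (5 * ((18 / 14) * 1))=-600 / 7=-85.71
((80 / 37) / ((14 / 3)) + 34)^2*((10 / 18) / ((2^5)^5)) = 99591845 / 5064445919232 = 0.00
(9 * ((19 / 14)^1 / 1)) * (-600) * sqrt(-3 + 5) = -51300 * sqrt(2) / 7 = -10364.17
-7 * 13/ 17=-91/ 17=-5.35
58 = 58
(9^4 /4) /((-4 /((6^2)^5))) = -24794911296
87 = 87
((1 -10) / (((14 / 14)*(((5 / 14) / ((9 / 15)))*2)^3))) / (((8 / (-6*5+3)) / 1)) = 18.00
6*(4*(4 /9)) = 32 /3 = 10.67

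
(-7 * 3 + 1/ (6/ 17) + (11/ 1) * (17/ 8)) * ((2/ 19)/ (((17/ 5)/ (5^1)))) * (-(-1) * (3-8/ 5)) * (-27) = -39375/ 1292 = -30.48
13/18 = 0.72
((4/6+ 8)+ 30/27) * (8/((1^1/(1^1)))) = 704/9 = 78.22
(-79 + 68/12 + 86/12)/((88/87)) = -11513/176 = -65.41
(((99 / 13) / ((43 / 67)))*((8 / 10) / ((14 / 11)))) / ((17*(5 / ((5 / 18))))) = 0.02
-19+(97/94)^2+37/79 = -12192593/698044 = -17.47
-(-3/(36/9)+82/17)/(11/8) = -554/187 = -2.96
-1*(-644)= 644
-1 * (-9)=9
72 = 72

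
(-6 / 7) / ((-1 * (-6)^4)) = 0.00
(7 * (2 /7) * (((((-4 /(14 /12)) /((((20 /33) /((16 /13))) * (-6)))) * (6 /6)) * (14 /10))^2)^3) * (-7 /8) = -37917664877740032 /1178420166015625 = -32.18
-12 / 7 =-1.71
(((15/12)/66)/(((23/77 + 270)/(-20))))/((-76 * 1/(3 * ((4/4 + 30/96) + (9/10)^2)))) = 5943/50617216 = 0.00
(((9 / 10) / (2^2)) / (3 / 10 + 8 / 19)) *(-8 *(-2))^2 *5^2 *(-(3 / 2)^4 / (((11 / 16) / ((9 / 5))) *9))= -4432320 / 1507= -2941.15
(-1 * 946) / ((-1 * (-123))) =-946 / 123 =-7.69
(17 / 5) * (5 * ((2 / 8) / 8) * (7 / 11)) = 119 / 352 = 0.34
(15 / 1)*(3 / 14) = 45 / 14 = 3.21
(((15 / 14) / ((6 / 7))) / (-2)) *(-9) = 45 / 8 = 5.62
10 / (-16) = -0.62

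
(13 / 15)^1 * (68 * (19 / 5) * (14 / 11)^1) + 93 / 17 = 4074173 / 14025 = 290.49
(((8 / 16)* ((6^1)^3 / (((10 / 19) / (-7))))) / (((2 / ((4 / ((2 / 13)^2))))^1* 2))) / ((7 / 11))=-953667 / 10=-95366.70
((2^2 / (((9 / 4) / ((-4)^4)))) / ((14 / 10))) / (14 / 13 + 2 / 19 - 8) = -1264640 / 26523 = -47.68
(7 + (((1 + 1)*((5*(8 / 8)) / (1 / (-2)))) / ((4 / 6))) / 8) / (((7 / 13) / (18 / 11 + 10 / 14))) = 30589 / 2156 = 14.19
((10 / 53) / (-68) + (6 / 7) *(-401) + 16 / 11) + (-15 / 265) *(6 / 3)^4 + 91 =-34989343 / 138754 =-252.17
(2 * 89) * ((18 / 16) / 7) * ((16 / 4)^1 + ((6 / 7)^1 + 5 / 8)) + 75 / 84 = 247307 / 1568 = 157.72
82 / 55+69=3877 / 55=70.49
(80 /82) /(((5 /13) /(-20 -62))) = -208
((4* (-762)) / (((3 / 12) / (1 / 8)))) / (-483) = 508 / 161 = 3.16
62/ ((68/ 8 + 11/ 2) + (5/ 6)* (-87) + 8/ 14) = -868/ 811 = -1.07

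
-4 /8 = -1 /2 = -0.50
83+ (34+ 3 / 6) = 235 / 2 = 117.50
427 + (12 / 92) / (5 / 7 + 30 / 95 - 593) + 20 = 269814431 / 603612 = 447.00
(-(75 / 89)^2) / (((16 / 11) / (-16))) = 61875 / 7921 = 7.81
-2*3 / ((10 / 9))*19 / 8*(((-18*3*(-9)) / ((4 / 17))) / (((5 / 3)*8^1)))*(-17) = 108079353 / 3200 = 33774.80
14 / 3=4.67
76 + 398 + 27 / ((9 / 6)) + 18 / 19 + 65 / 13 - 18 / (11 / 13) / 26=103900 / 209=497.13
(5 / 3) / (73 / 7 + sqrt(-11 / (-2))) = 5110 / 30357 - 245 * sqrt(22) / 30357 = 0.13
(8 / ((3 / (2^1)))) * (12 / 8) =8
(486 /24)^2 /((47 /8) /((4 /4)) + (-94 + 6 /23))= -50301 /10778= -4.67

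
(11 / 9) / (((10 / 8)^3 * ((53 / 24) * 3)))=5632 / 59625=0.09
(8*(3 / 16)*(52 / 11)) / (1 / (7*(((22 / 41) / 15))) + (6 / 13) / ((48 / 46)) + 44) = 28392 / 193937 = 0.15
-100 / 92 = -25 / 23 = -1.09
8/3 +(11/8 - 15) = -263/24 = -10.96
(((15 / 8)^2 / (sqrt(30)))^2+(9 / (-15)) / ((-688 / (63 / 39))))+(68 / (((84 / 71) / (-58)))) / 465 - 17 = -212457178303 / 8943427584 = -23.76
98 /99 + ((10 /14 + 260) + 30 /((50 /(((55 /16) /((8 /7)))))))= 23374291 /88704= 263.51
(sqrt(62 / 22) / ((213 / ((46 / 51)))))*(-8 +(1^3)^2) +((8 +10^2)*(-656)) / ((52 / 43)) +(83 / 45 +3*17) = -34241806 / 585 -322*sqrt(341) / 119493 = -58533.05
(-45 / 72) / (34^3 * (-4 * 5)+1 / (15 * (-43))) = 3225 / 4056172808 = 0.00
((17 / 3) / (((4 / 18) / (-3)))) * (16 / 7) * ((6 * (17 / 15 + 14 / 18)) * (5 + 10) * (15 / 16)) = -197370 / 7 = -28195.71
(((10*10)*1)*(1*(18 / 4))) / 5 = 90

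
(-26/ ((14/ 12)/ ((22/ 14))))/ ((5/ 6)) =-10296/ 245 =-42.02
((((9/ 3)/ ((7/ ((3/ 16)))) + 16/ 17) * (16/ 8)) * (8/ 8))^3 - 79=-60803327607/ 862801408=-70.47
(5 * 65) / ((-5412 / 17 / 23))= -127075 / 5412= -23.48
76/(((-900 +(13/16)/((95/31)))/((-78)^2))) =-702823680/1367597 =-513.91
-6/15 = -2/5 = -0.40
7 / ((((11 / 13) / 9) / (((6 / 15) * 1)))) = 1638 / 55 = 29.78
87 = 87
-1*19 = -19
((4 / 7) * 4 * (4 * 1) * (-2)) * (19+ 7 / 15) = -37376 / 105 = -355.96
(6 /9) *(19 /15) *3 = 38 /15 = 2.53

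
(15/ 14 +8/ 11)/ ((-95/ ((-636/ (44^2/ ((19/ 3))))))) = 14681/ 372680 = 0.04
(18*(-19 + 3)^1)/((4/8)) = -576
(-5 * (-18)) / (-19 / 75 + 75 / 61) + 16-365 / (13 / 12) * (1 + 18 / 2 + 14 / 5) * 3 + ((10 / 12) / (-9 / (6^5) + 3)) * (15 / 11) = -12829.27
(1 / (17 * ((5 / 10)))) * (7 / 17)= 14 / 289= 0.05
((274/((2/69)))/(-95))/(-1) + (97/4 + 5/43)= 123.87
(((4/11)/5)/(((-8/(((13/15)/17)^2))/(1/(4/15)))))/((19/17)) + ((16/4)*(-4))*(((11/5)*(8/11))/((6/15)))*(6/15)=-54574249/2131800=-25.60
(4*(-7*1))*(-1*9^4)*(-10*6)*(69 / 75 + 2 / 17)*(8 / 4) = -1944365472 / 85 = -22874887.91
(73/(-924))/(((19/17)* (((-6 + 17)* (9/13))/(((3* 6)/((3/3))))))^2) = -3565393/10090311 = -0.35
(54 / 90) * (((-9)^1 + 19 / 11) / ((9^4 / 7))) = -112 / 24057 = -0.00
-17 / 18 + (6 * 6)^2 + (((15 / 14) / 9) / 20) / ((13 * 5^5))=26516262503 / 20475000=1295.06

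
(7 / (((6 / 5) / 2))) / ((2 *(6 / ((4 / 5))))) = 7 / 9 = 0.78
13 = 13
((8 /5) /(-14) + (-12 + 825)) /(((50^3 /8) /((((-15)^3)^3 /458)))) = -14000025825 /3206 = -4366820.28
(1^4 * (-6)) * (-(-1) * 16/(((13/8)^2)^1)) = -6144/169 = -36.36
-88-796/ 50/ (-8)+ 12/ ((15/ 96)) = -921/ 100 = -9.21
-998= -998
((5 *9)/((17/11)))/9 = 55/17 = 3.24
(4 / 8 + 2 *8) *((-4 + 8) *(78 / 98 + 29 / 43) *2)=408936 / 2107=194.08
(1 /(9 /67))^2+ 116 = 13885 /81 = 171.42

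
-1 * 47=-47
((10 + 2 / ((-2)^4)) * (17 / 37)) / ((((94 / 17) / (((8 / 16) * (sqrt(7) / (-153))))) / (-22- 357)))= 57987 * sqrt(7) / 55648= 2.76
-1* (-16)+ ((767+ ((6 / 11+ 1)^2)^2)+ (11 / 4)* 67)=56980113 / 58564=972.95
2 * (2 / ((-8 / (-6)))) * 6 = 18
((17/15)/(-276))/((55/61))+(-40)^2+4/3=364622563/227700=1601.33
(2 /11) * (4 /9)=8 /99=0.08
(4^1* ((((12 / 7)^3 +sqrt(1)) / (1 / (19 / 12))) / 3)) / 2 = 39349 / 6174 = 6.37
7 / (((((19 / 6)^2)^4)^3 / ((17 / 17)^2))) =33168669368251318272 / 4898762930960846817716295277921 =0.00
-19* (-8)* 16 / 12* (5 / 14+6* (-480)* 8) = -98056720 / 21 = -4669367.62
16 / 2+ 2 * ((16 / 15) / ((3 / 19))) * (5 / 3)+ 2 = 878 / 27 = 32.52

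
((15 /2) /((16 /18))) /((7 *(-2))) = -135 /224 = -0.60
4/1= 4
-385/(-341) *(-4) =-140/31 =-4.52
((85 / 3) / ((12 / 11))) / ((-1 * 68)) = -55 / 144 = -0.38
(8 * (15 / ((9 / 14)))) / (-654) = -280 / 981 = -0.29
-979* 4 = -3916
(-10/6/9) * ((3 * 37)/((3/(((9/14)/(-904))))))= 185/37968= 0.00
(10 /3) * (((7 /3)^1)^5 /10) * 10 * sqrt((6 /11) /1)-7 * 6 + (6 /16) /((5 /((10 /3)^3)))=-353 /9 + 168070 * sqrt(66) /8019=131.05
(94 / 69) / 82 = 47 / 2829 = 0.02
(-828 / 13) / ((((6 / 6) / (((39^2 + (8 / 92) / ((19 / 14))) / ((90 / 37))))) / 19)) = -9837634 / 13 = -756741.08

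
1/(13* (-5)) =-1/65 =-0.02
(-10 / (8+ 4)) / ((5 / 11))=-11 / 6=-1.83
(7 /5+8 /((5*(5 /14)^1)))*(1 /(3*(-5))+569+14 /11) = 4610116 /1375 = 3352.81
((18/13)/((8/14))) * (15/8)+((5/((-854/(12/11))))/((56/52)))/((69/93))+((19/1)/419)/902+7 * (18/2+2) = 220319765965755/2702138783344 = 81.54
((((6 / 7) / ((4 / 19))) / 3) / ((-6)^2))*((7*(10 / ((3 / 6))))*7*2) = 73.89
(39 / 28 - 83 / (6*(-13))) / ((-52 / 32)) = -5366 / 3549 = -1.51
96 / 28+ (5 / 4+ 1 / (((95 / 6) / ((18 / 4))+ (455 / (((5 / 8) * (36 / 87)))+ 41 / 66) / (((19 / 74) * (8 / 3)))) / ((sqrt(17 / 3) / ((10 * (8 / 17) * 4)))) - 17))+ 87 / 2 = 148628690531640 * sqrt(51) / 21603771055832793469+ 29143487179141340959685 / 604905589563318217132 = 48.18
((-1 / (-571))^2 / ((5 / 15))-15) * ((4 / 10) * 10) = -19562448 / 326041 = -60.00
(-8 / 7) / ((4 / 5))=-10 / 7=-1.43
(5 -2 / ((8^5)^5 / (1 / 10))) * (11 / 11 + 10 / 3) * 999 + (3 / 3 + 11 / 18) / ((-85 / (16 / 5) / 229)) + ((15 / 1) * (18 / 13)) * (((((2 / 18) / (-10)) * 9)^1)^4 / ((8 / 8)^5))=203176429962803046632574168032891 / 9392786934427724330041344000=21631.11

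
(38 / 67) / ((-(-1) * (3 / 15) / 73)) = 207.01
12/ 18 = 0.67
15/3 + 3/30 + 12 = 171/10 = 17.10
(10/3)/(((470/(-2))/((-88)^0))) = -2/141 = -0.01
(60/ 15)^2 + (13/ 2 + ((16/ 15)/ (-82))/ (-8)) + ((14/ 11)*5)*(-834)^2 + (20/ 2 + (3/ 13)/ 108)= 4671249287321/ 1055340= 4426297.96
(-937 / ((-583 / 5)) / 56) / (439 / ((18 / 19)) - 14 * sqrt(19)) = 0.00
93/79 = 1.18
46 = 46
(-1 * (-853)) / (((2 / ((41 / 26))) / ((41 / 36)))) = 1433893 / 1872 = 765.97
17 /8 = 2.12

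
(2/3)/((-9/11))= -22/27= -0.81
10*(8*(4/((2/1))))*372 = 59520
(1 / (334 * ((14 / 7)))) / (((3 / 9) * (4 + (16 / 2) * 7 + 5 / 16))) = 12 / 161155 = 0.00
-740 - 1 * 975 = -1715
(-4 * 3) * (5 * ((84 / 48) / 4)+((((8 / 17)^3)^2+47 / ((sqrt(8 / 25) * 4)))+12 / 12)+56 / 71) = -705 * sqrt(2) / 4 - 327981584271 / 6855069596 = -297.10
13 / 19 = 0.68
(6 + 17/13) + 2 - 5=56/13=4.31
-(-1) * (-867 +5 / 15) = -2600 / 3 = -866.67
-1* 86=-86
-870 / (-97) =870 / 97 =8.97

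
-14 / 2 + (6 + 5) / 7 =-38 / 7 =-5.43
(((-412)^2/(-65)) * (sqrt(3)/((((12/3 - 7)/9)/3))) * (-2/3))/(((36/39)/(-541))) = 15905683.07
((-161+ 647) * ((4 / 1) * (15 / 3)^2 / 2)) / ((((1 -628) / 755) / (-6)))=36693000 / 209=175564.59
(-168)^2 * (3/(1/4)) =338688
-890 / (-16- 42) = 445 / 29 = 15.34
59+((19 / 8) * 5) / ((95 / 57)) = 529 / 8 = 66.12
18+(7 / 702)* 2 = 6325 / 351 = 18.02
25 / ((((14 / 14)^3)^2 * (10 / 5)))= 25 / 2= 12.50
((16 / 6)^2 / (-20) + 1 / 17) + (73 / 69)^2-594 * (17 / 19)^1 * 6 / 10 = -489116144 / 1537803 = -318.06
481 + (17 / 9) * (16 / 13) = 56549 / 117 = 483.32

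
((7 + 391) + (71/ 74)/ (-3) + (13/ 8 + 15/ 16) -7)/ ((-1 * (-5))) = 698399/ 8880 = 78.65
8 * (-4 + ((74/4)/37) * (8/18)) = -272/9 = -30.22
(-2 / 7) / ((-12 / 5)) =5 / 42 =0.12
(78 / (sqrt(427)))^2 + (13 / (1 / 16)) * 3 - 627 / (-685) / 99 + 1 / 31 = 17362780048 / 27202035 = 638.29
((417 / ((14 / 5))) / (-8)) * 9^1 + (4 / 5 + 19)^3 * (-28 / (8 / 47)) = -1277081.03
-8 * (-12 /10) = 48 /5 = 9.60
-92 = -92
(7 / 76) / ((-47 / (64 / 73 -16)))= 1932 / 65189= 0.03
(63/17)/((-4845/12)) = -252/27455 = -0.01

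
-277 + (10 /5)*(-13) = -303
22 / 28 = 0.79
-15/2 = -7.50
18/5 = 3.60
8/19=0.42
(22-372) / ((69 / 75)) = -8750 / 23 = -380.43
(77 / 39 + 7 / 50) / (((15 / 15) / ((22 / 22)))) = 4123 / 1950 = 2.11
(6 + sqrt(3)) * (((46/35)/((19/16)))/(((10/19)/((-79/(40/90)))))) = -392472/175 - 65412 * sqrt(3)/175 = -2890.11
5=5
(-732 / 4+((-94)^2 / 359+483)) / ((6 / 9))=174804 / 359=486.92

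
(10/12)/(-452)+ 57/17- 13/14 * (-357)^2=-118342.15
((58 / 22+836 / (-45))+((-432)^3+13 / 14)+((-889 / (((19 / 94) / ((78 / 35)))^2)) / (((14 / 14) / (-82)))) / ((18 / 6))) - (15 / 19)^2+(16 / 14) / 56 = -6800624980393933 / 87560550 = -77667682.31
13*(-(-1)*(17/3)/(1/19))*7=29393/3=9797.67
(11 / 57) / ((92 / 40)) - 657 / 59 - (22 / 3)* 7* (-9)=34880401 / 77349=450.95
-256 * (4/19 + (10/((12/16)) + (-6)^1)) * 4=-440320/57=-7724.91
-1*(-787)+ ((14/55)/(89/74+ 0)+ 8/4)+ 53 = 4122626/4895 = 842.21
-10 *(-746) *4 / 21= 29840 / 21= 1420.95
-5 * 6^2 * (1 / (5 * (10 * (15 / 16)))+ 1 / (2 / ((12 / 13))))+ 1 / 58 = -86.90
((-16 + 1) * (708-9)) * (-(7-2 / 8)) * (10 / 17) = 1415475 / 34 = 41631.62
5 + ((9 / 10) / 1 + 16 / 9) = 691 / 90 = 7.68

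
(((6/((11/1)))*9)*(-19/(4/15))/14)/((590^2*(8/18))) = -13851/85771840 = -0.00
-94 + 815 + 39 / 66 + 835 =34245 / 22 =1556.59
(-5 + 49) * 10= 440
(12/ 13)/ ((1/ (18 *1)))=216/ 13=16.62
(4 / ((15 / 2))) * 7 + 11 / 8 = 613 / 120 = 5.11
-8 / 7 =-1.14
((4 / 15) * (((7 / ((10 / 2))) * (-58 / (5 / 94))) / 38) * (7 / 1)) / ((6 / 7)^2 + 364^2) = -6545126 / 11564480625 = -0.00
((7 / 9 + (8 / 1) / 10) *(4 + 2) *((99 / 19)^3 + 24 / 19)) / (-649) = -2.08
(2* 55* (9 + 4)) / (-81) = -1430 / 81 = -17.65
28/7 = 4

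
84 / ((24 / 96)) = 336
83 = 83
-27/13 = -2.08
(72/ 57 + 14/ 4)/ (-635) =-181/ 24130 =-0.01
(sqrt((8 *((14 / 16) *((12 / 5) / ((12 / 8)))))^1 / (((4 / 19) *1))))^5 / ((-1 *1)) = -70756 *sqrt(1330) / 125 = -20643.30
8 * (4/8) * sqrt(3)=4 * sqrt(3)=6.93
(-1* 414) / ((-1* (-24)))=-69 / 4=-17.25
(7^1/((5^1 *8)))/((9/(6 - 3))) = 7/120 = 0.06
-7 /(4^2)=-7 /16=-0.44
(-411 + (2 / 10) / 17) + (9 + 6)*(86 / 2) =19891 / 85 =234.01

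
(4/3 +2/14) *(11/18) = 341/378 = 0.90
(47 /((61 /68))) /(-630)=-0.08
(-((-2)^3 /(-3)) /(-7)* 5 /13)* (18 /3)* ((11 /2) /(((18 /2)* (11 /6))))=80 /273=0.29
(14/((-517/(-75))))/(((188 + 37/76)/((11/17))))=1064/152609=0.01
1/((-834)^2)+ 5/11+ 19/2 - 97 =-665994859/7651116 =-87.05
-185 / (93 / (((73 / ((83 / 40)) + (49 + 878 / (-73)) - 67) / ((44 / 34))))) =-16366580 / 2066119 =-7.92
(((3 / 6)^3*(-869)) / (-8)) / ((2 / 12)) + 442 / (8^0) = 16751 / 32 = 523.47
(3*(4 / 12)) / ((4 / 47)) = 47 / 4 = 11.75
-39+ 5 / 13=-502 / 13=-38.62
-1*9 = -9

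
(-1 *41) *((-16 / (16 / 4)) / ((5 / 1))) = 164 / 5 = 32.80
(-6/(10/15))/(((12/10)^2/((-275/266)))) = 6875/1064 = 6.46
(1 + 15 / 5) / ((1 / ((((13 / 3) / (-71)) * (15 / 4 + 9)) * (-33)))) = 7293 / 71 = 102.72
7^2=49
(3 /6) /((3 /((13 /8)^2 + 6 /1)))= 553 /384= 1.44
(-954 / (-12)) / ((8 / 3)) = 477 / 16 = 29.81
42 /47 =0.89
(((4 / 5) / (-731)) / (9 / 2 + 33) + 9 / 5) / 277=0.01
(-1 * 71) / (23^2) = -71 / 529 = -0.13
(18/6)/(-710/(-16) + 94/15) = 360/6077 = 0.06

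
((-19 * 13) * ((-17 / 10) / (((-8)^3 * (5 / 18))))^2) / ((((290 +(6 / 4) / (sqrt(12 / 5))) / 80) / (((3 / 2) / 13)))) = -38695077 / 34446976000 +1334313 * sqrt(15) / 1377879040000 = -0.00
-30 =-30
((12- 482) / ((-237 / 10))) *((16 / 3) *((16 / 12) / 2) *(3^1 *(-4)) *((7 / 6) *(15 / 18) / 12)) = -1316000 / 19197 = -68.55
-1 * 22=-22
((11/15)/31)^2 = 121/216225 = 0.00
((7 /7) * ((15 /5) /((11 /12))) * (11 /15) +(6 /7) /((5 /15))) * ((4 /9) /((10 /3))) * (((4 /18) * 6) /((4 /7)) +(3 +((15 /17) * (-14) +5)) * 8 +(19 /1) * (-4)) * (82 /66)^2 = -98082988 /883575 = -111.01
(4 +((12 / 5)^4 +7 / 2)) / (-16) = -50847 / 20000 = -2.54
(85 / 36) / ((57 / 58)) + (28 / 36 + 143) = 149981 / 1026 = 146.18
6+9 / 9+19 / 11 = 8.73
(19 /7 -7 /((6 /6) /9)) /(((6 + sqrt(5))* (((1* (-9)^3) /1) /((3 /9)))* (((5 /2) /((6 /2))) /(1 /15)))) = 0.00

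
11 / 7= 1.57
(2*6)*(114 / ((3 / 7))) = 3192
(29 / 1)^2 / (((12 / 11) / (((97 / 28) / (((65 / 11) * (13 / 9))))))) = 29612451 / 94640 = 312.90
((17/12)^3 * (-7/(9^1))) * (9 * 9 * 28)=-240737/48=-5015.35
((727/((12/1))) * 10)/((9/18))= 3635/3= 1211.67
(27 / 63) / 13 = 3 / 91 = 0.03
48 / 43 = 1.12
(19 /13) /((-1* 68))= -19 /884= -0.02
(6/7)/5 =6/35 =0.17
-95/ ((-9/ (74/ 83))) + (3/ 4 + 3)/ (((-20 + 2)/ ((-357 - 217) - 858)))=229885/ 747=307.74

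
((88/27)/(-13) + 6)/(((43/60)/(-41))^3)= -1112660624000/1033591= -1076499.92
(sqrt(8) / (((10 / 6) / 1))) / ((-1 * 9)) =-2 * sqrt(2) / 15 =-0.19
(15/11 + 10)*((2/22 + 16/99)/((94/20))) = 31250/51183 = 0.61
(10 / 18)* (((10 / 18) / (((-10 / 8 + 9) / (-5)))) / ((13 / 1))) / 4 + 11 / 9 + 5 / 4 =322303 / 130572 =2.47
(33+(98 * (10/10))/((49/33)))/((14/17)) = 1683/14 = 120.21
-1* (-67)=67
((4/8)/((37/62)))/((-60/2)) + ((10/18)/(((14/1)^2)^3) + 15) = 187700039101/12536677440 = 14.97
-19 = -19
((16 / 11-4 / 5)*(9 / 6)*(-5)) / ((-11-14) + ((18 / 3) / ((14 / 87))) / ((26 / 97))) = -9828 / 228437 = -0.04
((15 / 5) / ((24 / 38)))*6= 57 / 2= 28.50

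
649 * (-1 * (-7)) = 4543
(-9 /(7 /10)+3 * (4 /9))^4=17635.36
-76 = -76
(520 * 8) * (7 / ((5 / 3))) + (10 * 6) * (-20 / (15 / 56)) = 12992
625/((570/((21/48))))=875/1824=0.48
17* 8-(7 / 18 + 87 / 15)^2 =791351 / 8100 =97.70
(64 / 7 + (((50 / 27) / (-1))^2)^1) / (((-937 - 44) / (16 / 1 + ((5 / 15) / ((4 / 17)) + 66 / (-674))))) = -1123323443 / 5061109473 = -0.22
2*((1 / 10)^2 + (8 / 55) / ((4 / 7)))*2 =291 / 275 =1.06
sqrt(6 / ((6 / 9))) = 3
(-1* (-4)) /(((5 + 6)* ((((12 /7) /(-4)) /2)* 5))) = -56 /165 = -0.34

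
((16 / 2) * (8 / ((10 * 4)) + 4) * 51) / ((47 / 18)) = 154224 / 235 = 656.27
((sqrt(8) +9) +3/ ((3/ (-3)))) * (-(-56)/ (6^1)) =56 * sqrt(2)/ 3 +56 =82.40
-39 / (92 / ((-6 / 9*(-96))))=-624 / 23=-27.13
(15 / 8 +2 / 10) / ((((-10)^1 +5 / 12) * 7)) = -249 / 8050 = -0.03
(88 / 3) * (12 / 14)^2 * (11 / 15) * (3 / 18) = 1936 / 735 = 2.63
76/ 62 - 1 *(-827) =25675/ 31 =828.23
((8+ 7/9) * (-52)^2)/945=213616/8505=25.12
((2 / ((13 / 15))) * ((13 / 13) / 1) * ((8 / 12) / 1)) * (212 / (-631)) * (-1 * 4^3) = 271360 / 8203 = 33.08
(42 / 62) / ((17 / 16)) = 336 / 527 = 0.64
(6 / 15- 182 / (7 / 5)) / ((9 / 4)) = -57.60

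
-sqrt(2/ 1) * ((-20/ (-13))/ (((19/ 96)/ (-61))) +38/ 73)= 8540374 * sqrt(2)/ 18031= 669.84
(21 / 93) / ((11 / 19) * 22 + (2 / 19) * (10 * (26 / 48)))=798 / 47027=0.02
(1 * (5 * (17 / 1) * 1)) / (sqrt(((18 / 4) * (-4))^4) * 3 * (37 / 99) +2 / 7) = 6545 / 27994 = 0.23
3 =3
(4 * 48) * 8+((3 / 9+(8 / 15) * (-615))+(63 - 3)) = 3805 / 3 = 1268.33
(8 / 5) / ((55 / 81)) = 648 / 275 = 2.36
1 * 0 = 0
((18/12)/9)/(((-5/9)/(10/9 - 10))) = 8/3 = 2.67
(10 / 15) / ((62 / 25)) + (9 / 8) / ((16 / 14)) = 7459 / 5952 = 1.25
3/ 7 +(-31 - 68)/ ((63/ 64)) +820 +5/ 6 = 30269/ 42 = 720.69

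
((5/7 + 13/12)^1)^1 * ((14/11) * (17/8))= 2567/528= 4.86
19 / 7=2.71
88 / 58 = 44 / 29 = 1.52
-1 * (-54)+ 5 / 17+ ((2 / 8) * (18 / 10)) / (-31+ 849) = 15100433 / 278120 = 54.29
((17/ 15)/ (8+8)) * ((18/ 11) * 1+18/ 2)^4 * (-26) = -13804302447/ 585640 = -23571.31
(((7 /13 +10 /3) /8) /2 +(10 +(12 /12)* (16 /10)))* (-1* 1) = -36947 /3120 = -11.84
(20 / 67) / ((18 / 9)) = 10 / 67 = 0.15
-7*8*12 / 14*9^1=-432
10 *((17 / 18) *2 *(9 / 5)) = 34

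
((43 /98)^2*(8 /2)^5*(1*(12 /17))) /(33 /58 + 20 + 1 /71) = 23390767104 /3459689737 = 6.76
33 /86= 0.38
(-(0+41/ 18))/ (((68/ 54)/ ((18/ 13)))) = -1107/ 442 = -2.50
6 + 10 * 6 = 66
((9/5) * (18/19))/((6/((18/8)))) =243/380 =0.64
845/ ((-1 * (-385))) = 169/ 77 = 2.19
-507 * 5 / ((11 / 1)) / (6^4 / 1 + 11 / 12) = -0.18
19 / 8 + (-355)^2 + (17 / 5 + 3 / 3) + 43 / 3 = 126046.11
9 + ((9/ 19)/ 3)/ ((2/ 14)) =192/ 19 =10.11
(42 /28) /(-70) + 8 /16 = 67 /140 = 0.48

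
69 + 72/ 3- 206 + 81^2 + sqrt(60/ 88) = sqrt(330)/ 22 + 6448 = 6448.83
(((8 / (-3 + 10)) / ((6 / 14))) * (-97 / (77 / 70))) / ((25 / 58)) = -90016 / 165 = -545.55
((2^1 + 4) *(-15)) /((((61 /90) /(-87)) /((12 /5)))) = 1691280 /61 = 27725.90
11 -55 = -44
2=2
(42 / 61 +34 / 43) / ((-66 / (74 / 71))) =-143560 / 6145689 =-0.02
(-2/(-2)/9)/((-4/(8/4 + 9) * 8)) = -11/288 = -0.04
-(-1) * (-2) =-2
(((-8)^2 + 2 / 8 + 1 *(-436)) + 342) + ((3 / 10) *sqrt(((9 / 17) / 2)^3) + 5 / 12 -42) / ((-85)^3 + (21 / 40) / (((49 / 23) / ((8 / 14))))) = -107428617107 / 3611054172 -3969 *sqrt(34) / 347864885236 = -29.75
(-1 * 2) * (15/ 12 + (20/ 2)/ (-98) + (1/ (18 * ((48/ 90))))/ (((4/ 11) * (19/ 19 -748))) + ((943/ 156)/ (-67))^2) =-6161766502301/ 2665779506208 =-2.31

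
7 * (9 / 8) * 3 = 189 / 8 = 23.62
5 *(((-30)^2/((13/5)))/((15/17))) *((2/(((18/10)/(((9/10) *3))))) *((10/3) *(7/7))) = 255000/13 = 19615.38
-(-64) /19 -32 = -544 /19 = -28.63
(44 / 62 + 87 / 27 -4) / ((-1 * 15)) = 19 / 4185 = 0.00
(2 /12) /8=1 /48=0.02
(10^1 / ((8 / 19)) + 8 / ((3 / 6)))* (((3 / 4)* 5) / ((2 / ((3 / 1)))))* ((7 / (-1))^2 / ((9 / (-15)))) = -584325 / 32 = -18260.16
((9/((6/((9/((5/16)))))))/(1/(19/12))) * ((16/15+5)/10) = 5187/125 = 41.50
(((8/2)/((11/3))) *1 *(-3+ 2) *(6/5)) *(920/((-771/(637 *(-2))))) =-5625984/2827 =-1990.09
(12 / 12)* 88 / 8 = 11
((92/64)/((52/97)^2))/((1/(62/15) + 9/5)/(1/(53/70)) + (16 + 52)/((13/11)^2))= 0.10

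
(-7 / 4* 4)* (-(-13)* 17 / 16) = -1547 / 16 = -96.69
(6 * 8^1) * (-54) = -2592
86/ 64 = 43/ 32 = 1.34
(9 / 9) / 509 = 1 / 509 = 0.00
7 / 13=0.54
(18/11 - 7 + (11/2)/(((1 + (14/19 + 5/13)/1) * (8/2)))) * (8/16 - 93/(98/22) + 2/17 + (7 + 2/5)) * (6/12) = 3327561749/109746560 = 30.32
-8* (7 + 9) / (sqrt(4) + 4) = -21.33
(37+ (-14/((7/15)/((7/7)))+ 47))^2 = 2916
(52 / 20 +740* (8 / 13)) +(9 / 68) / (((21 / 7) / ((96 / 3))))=459.40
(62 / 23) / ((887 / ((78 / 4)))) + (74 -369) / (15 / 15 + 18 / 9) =-6014668 / 61203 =-98.27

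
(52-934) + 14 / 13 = -11452 / 13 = -880.92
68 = 68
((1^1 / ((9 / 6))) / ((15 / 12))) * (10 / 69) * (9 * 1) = 0.70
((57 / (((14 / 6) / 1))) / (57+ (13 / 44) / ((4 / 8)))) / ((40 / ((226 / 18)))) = 23617 / 177380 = 0.13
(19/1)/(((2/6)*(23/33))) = 1881/23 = 81.78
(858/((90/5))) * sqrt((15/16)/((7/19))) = 143 * sqrt(1995)/84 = 76.04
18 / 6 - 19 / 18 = 35 / 18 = 1.94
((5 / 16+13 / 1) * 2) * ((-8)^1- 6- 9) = -4899 / 8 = -612.38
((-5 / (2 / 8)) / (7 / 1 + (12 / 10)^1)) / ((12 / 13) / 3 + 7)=-260 / 779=-0.33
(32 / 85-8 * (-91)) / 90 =30956 / 3825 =8.09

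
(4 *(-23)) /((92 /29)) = -29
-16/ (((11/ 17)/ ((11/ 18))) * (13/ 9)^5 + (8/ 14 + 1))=-12492144/ 6425009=-1.94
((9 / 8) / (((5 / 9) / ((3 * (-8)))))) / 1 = -243 / 5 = -48.60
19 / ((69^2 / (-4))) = -76 / 4761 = -0.02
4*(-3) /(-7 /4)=6.86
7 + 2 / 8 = 29 / 4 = 7.25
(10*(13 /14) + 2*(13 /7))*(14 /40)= 91 /20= 4.55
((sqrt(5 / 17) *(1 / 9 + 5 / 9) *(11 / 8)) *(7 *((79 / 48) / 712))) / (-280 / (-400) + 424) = 30415 *sqrt(85) / 14804838144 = 0.00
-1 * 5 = -5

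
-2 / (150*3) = -1 / 225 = -0.00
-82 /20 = -4.10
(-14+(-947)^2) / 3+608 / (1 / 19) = 310483.67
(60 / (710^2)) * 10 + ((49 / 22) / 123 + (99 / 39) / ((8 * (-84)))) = 0.02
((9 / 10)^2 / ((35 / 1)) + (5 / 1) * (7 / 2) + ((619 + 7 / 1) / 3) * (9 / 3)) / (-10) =-2252331 / 35000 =-64.35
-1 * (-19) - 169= -150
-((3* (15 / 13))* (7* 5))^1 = -1575 / 13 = -121.15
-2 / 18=-1 / 9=-0.11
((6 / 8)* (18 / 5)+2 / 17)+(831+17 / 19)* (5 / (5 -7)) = -6708449 / 3230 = -2076.92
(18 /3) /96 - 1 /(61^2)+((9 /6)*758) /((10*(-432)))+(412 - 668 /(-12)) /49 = 2453106599 /262553760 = 9.34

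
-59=-59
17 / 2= 8.50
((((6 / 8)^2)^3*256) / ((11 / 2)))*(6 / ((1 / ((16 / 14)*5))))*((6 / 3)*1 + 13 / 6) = 91125 / 77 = 1183.44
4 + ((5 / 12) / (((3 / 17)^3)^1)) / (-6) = -16789 / 1944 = -8.64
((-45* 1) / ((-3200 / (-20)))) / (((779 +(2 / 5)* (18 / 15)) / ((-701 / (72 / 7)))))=122675 / 4988672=0.02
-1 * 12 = -12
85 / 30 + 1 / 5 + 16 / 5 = 6.23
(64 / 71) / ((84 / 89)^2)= 31684 / 31311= 1.01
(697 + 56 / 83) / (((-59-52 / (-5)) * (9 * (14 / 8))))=-1158140 / 1270647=-0.91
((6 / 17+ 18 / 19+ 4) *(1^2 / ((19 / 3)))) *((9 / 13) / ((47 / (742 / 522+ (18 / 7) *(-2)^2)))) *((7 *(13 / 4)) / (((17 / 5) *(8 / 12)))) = 205976070 / 142200427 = 1.45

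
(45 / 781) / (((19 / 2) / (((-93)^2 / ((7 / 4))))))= 3113640 / 103873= 29.98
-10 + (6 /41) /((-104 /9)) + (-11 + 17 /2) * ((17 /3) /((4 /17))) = -898267 /12792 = -70.22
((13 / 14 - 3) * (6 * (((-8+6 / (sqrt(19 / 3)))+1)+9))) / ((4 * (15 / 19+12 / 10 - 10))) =8265 / 10654+1305 * sqrt(57) / 10654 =1.70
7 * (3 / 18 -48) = -2009 / 6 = -334.83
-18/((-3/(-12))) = -72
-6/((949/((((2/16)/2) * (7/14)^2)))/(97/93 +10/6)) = -63/235352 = -0.00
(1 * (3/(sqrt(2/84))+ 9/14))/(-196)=-3 * sqrt(42)/196 - 9/2744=-0.10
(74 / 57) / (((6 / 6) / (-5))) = -370 / 57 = -6.49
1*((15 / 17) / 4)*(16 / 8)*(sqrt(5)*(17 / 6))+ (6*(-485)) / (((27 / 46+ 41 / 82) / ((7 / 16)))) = -46851 / 40+ 5*sqrt(5) / 4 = -1168.48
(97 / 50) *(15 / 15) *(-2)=-97 / 25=-3.88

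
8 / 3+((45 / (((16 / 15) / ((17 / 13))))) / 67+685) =688.49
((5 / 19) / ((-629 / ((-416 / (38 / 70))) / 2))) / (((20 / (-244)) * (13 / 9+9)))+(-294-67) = -3860673163 / 10672243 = -361.75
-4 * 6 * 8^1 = -192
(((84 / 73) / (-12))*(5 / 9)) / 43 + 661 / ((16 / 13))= 242760283 / 452016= 537.06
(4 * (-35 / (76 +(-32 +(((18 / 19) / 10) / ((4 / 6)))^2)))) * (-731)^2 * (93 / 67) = -251161425942000 / 106471643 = -2358951.35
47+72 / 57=917 / 19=48.26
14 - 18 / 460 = 3211 / 230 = 13.96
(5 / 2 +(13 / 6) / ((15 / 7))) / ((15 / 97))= 15326 / 675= 22.71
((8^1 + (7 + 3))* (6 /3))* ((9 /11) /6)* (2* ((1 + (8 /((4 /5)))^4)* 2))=2160216 /11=196383.27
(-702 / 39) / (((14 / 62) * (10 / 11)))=-3069 / 35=-87.69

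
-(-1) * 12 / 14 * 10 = 60 / 7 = 8.57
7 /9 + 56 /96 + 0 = 49 /36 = 1.36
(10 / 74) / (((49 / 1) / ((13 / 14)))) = 65 / 25382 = 0.00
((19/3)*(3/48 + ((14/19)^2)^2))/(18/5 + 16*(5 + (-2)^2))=3724885/242973216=0.02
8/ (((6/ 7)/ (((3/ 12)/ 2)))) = 7/ 6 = 1.17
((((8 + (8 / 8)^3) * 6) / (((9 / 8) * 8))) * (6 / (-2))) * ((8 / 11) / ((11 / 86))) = -12384 / 121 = -102.35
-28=-28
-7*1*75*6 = -3150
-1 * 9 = -9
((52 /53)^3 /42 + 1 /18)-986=-18494419009 /18758502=-985.92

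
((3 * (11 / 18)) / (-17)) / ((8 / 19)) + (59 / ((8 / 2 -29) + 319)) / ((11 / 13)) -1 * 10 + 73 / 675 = -980777891 / 98960400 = -9.91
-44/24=-1.83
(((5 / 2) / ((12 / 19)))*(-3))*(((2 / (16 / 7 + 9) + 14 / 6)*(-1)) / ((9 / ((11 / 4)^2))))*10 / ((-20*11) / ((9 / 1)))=-621775 / 60672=-10.25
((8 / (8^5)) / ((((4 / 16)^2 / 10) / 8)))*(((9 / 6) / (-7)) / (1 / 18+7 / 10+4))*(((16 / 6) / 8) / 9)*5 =-125 / 47936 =-0.00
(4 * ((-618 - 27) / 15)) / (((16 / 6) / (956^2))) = -58948872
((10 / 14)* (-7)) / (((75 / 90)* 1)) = -6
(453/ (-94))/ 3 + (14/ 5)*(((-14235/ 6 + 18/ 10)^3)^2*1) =58405735340976360193765433121/ 117500000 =497070088008309448457.58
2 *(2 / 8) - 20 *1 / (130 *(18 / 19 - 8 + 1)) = 1571 / 2990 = 0.53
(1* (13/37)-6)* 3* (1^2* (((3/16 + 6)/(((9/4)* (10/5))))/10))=-6897/2960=-2.33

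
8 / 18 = 4 / 9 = 0.44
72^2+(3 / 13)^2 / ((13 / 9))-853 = 9515288 / 2197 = 4331.04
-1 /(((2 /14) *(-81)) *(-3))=-7 /243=-0.03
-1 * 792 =-792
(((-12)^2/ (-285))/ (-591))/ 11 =0.00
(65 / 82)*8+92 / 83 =25352 / 3403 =7.45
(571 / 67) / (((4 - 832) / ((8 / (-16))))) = 571 / 110952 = 0.01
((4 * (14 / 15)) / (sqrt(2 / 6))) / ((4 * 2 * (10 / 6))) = 7 * sqrt(3) / 25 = 0.48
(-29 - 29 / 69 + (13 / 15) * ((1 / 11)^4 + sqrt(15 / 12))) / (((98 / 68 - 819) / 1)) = 5052598934 / 140406677565 - 221 * sqrt(5) / 416955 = 0.03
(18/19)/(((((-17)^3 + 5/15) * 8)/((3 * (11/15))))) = -297/5600440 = -0.00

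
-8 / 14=-4 / 7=-0.57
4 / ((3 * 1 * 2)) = 2 / 3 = 0.67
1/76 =0.01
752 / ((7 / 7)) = 752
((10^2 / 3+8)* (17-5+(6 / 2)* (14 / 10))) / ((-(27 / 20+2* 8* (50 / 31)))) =-415152 / 16837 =-24.66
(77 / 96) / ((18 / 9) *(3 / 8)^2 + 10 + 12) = 77 / 2139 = 0.04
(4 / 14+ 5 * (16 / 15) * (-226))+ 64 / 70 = -18062 / 15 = -1204.13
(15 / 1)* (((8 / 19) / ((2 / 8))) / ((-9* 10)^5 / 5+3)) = -160 / 7479539981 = -0.00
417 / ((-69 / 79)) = -10981 / 23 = -477.43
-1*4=-4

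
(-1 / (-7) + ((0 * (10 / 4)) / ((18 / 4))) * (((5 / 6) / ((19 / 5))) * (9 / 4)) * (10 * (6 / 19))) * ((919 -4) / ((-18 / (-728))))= 15860 / 3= 5286.67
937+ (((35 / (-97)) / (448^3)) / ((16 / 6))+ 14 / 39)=937.36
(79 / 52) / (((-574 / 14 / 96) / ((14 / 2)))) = -24.90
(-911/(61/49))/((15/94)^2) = -394430204/13725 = -28738.08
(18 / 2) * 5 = 45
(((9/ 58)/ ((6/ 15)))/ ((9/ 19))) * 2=95/ 58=1.64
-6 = -6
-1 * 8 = -8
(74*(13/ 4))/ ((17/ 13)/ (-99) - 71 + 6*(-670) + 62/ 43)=-26619021/ 452641936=-0.06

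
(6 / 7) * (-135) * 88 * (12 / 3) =-285120 / 7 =-40731.43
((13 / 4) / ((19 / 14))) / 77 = 0.03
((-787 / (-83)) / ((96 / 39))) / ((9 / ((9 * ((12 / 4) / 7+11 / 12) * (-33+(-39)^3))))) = -2859042719 / 9296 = -307556.23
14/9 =1.56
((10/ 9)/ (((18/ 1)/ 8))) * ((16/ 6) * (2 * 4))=2560/ 243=10.53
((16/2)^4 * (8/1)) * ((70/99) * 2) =46338.59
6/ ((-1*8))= -3/ 4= -0.75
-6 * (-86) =516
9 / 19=0.47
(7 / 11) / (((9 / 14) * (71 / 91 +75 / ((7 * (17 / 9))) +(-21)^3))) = -21658 / 202480245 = -0.00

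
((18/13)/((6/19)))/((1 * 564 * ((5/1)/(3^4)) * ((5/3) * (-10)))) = -4617/611000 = -0.01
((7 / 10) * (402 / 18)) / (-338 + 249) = -469 / 2670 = -0.18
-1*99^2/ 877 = -11.18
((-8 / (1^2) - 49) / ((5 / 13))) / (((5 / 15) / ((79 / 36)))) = -975.65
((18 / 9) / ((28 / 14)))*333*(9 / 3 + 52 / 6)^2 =45325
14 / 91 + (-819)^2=670761.15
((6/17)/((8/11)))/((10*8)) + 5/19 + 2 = 234547/103360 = 2.27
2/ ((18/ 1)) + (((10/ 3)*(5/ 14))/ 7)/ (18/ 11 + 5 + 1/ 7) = 0.14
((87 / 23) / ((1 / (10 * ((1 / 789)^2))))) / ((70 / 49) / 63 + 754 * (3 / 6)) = 42630 / 264512008829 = 0.00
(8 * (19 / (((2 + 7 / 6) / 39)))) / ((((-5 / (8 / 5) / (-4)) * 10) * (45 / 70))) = 46592 / 125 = 372.74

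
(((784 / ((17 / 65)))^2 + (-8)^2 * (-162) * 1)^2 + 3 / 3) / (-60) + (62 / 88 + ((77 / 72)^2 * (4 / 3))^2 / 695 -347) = -12959661697948139538347291269 / 9652186122036480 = -1342665955058.67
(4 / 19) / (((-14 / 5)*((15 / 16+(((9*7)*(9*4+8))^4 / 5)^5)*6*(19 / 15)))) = -1250000 / 29012806624636678036909583585598450695129553800753503025658153239781012357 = -0.00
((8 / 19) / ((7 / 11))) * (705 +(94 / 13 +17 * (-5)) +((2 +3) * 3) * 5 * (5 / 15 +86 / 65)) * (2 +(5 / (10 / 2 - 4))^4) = 28369176 / 91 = 311749.19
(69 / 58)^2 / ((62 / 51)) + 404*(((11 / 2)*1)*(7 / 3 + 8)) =22961.83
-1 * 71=-71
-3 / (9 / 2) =-2 / 3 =-0.67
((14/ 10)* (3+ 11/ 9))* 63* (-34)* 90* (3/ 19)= -179928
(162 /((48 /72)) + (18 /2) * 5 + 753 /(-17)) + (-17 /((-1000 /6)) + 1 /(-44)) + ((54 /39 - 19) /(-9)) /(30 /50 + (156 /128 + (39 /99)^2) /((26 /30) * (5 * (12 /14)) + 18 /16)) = 390001296401802 /1585374522875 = 246.00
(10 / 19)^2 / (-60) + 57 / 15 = 20552 / 5415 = 3.80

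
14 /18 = 7 /9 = 0.78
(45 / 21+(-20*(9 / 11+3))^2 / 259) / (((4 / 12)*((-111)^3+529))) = -2318265 / 42843609578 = -0.00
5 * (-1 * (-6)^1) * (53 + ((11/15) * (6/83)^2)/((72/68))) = 10954258/6889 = 1590.11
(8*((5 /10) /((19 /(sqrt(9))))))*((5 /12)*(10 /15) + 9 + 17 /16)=1489 /228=6.53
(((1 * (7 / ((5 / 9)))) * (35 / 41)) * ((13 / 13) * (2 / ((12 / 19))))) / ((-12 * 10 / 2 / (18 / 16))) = -0.64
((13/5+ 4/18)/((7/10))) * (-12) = -1016/21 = -48.38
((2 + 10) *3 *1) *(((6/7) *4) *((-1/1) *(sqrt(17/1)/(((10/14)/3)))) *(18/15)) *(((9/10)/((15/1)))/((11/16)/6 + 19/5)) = -2239488 *sqrt(17)/234875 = -39.31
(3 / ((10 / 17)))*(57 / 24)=969 / 80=12.11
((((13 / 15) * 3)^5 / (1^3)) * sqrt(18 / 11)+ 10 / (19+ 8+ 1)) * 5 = 25 / 14+ 1113879 * sqrt(22) / 6875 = 761.72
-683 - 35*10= -1033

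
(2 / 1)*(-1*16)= -32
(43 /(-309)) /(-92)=43 /28428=0.00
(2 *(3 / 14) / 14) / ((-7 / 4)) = -0.02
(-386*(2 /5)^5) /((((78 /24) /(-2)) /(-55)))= -1086976 /8125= -133.78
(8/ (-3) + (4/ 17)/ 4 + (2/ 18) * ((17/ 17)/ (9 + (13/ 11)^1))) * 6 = -44501/ 2856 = -15.58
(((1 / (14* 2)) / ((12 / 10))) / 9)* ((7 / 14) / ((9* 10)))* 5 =5 / 54432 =0.00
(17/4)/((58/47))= 799/232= 3.44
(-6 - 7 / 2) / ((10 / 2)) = -19 / 10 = -1.90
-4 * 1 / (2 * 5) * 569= -1138 / 5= -227.60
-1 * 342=-342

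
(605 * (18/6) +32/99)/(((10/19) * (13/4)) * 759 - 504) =6829246/2988117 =2.29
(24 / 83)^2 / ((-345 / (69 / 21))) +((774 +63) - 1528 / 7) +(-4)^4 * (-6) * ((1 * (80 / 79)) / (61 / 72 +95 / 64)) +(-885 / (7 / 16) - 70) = -54776770733459 / 25581578155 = -2141.26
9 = 9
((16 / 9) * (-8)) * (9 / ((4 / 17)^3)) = -9826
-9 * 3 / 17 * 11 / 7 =-297 / 119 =-2.50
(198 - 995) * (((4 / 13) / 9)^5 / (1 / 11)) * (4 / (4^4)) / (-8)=17534 / 21924480357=0.00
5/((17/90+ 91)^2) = 40500/67354849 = 0.00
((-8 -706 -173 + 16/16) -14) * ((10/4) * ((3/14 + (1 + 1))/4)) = -34875/28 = -1245.54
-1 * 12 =-12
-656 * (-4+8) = -2624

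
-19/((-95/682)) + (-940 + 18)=-3928/5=-785.60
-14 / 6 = -7 / 3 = -2.33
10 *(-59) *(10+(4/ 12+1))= -20060/ 3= -6686.67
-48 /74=-24 /37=-0.65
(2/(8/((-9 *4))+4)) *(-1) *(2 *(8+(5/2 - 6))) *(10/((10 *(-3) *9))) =3/17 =0.18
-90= -90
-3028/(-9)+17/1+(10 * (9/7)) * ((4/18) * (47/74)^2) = 30582928/86247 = 354.60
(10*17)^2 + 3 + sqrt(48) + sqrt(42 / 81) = sqrt(42) / 9 + 4*sqrt(3) + 28903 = 28910.65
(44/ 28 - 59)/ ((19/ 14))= -804/ 19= -42.32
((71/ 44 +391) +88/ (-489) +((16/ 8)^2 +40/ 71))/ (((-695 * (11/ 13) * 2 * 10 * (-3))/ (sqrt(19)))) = 7884070961 * sqrt(19)/ 700726633200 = 0.05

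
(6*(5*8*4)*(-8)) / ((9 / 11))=-28160 / 3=-9386.67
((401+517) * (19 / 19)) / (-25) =-918 / 25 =-36.72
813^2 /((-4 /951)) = -157145379.75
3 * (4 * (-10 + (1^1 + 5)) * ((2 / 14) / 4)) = -12 / 7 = -1.71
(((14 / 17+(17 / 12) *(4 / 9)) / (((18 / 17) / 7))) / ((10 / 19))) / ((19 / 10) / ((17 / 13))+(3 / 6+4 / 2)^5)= 1723528 / 9358173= 0.18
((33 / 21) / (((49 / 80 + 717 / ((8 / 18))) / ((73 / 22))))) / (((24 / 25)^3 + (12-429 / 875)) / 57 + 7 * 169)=216718750 / 79365682940851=0.00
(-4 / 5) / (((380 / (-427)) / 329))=140483 / 475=295.75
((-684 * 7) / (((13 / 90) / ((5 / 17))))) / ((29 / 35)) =-75411000 / 6409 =-11766.42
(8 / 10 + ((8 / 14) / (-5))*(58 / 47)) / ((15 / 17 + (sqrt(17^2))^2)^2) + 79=788995349999 / 9987281920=79.00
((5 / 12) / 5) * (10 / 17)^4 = 2500 / 250563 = 0.01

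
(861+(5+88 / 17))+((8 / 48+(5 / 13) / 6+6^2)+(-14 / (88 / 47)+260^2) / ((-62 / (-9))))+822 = 6958066091 / 602888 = 11541.23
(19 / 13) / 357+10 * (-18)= -835361 / 4641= -180.00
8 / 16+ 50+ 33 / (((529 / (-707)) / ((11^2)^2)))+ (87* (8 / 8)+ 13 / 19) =-12977610719 / 20102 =-645588.04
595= 595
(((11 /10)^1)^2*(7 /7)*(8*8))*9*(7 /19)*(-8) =-975744 /475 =-2054.20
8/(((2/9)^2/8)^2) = 209952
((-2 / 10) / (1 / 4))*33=-132 / 5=-26.40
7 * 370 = 2590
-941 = -941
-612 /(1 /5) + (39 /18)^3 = -658763 /216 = -3049.83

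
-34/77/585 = -34/45045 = -0.00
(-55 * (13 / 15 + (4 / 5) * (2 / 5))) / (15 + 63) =-979 / 1170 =-0.84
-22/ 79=-0.28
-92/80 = -23/20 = -1.15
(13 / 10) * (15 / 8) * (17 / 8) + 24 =3735 / 128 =29.18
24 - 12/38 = 450/19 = 23.68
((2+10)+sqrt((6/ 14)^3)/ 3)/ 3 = sqrt(21)/ 147+4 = 4.03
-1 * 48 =-48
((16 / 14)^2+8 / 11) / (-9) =-1096 / 4851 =-0.23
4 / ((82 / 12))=24 / 41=0.59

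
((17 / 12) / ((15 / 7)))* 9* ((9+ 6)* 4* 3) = 1071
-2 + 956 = 954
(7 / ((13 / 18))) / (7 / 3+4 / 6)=42 / 13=3.23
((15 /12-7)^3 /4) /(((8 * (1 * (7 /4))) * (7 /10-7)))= 60835 /112896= 0.54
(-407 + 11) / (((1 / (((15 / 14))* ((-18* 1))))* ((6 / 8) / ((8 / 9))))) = 63360 / 7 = 9051.43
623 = 623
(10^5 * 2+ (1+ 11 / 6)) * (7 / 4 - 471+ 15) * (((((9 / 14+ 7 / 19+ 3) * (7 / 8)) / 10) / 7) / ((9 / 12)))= -332359965509 / 54720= -6073829.78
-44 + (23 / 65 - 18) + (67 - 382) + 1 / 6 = -146827 / 390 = -376.48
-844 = -844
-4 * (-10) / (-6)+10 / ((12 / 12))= 10 / 3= 3.33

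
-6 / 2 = -3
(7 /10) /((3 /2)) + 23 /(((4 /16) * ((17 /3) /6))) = 24959 /255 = 97.88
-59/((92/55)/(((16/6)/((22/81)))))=-7965/23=-346.30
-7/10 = -0.70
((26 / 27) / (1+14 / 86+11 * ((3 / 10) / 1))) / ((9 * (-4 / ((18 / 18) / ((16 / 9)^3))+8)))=-8385 / 5062322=-0.00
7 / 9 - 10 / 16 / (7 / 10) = -29 / 252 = -0.12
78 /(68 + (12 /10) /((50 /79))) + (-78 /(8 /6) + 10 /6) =-55.72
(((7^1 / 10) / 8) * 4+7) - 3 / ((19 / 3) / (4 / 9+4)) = 1993 / 380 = 5.24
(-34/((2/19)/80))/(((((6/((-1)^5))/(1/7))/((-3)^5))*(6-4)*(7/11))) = -5755860/49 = -117466.53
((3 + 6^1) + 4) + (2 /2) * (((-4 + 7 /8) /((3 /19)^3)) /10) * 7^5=-576390449 /432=-1334237.15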